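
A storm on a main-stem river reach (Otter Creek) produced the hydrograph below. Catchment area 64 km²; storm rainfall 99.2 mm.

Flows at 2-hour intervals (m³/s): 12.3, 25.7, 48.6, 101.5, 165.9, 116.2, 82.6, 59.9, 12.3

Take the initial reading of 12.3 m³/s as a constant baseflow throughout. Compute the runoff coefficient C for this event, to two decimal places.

ΣQ_DR = 514.3 m³/s; V = ΣQ_DR·Δt = 3.703 × 10^6 m³.
Runoff depth d = V / A = 57.86 mm.
C = d / P = 57.86 / 99.2 = 0.58.

C ≈ 0.58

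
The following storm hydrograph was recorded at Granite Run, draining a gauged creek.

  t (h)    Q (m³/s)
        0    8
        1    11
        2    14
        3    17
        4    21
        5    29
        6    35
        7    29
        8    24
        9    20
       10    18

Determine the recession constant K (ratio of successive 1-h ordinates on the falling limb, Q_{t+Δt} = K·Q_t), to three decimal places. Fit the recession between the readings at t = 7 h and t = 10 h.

Using the recession-limb readings at t = 7 h and t = 10 h: Q falls from 29 to 18 m³/s over 3 intervals.
K = (Q₂/Q₁)^(1/3) = (18/29)^(1/3) = 0.853.

K ≈ 0.853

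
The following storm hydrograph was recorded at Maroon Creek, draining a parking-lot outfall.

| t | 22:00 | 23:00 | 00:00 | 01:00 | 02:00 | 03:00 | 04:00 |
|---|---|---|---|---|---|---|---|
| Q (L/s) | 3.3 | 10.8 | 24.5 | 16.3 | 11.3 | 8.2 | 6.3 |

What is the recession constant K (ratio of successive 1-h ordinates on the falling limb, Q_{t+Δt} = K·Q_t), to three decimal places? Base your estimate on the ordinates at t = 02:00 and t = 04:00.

Using the recession-limb readings at t = 02:00 and t = 04:00: Q falls from 11.3 to 6.3 L/s over 2 intervals.
K = (Q₂/Q₁)^(1/2) = (6.3/11.3)^(1/2) = 0.747.

K ≈ 0.747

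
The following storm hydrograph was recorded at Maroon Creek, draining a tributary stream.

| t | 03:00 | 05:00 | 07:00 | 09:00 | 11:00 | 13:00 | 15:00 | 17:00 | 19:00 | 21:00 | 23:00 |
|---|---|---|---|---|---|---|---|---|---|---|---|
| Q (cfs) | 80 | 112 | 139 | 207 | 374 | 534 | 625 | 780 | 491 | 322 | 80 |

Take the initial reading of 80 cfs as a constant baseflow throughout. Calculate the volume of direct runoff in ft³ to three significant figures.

Direct-runoff ordinates (Q − Q_b): 0.0, 32.0, 59.0, 127.0, 294.0, 454.0, 545.0, 700.0, 411.0, 242.0, 0.0 cfs.
ΣQ_DR = 2864 cfs.
With Δt = 2 h = 7200 s, V = ΣQ_DR · Δt = 2864 × 7200 = 2.06 × 10^7 ft³.

V ≈ 2.06 × 10^7 ft³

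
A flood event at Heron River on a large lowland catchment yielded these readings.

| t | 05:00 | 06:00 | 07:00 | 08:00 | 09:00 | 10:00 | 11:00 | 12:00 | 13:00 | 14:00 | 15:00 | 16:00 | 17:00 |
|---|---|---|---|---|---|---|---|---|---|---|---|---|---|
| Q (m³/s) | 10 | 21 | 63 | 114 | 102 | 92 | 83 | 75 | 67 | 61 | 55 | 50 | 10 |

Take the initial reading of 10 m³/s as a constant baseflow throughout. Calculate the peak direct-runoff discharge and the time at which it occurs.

Q_p = 104.0 m³/s at t = 08:00

Subtracting baseflow gives direct-runoff ordinates: 0.0, 11.0, 53.0, 104.0, 92.0, 82.0, 73.0, 65.0, 57.0, 51.0, 45.0, 40.0, 0.0 m³/s.
The maximum is 104.0 m³/s, occurring at the reading for t = 08:00.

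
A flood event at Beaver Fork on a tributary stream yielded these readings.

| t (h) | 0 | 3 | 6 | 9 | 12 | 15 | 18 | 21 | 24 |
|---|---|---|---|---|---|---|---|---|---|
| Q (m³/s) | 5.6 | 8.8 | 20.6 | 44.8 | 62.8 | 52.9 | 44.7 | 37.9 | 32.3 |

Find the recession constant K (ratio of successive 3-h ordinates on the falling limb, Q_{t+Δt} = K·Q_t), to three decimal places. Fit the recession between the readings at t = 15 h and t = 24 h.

K ≈ 0.848

Using the recession-limb readings at t = 15 h and t = 24 h: Q falls from 52.9 to 32.3 m³/s over 3 intervals.
K = (Q₂/Q₁)^(1/3) = (32.3/52.9)^(1/3) = 0.848.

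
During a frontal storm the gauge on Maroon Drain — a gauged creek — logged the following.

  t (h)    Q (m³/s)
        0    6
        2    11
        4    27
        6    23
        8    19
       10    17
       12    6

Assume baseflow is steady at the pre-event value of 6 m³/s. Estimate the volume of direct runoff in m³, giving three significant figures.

V ≈ 4.82 × 10^5 m³

Direct-runoff ordinates (Q − Q_b): 0.0, 5.0, 21.0, 17.0, 13.0, 11.0, 0.0 m³/s.
ΣQ_DR = 67.00 m³/s.
With Δt = 2 h = 7200 s, V = ΣQ_DR · Δt = 67.00 × 7200 = 4.82 × 10^5 m³.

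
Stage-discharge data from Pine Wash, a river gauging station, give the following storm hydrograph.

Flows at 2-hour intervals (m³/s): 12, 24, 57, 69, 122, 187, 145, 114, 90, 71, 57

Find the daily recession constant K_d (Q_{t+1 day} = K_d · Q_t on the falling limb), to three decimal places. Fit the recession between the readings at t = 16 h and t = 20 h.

Between t = 16 h and t = 20 h the flow falls from 90 to 57 m³/s over 2×2 h = 4 h.
Per-interval ratio K = (57/90)^(1/2) = 0.7958; K_d = K^(24/2) = 0.065.

K_d ≈ 0.065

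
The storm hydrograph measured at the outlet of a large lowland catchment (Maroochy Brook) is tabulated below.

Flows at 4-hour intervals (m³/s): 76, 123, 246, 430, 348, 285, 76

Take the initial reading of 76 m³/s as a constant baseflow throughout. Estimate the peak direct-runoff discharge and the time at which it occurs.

Q_p = 354.0 m³/s at t = 12 h

Subtracting baseflow gives direct-runoff ordinates: 0.0, 47.0, 170.0, 354.0, 272.0, 209.0, 0.0 m³/s.
The maximum is 354.0 m³/s, occurring at the reading for t = 12 h.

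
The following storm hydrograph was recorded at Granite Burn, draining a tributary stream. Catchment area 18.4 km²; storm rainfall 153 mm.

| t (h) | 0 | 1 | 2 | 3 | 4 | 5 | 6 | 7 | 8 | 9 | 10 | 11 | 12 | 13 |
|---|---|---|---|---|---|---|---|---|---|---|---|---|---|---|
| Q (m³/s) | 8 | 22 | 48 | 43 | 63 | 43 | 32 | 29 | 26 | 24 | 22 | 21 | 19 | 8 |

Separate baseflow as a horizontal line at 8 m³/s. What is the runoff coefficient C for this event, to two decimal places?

ΣQ_DR = 296.0 m³/s; V = ΣQ_DR·Δt = 1.066 × 10^6 m³.
Runoff depth d = V / A = 57.91 mm.
C = d / P = 57.91 / 153 = 0.38.

C ≈ 0.38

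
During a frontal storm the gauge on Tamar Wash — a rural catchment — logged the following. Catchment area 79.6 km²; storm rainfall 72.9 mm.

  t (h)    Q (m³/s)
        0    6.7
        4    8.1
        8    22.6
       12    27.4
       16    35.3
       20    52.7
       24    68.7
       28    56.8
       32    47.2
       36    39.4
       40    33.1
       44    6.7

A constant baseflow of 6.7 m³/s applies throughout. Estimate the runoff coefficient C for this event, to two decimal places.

ΣQ_DR = 324.3 m³/s; V = ΣQ_DR·Δt = 4.670 × 10^6 m³.
Runoff depth d = V / A = 58.67 mm.
C = d / P = 58.67 / 72.9 = 0.80.

C ≈ 0.80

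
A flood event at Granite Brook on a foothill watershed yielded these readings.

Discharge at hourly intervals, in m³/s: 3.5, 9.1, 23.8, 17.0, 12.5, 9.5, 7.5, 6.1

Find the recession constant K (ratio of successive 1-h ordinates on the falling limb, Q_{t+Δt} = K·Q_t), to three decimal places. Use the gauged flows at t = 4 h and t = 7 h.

K ≈ 0.787

Using the recession-limb readings at t = 4 h and t = 7 h: Q falls from 12.5 to 6.1 m³/s over 3 intervals.
K = (Q₂/Q₁)^(1/3) = (6.1/12.5)^(1/3) = 0.787.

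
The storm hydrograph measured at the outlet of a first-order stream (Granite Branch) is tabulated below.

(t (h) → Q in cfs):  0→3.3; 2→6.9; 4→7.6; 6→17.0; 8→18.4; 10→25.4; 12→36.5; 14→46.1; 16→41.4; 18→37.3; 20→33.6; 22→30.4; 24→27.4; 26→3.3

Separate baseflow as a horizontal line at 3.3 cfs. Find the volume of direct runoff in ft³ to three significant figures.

V ≈ 2.08 × 10^6 ft³

Direct-runoff ordinates (Q − Q_b): 0.0, 3.6, 4.3, 13.7, 15.1, 22.1, 33.2, 42.8, 38.1, 34.0, 30.3, 27.1, 24.1, 0.0 cfs.
ΣQ_DR = 288.4 cfs.
With Δt = 2 h = 7200 s, V = ΣQ_DR · Δt = 288.4 × 7200 = 2.08 × 10^6 ft³.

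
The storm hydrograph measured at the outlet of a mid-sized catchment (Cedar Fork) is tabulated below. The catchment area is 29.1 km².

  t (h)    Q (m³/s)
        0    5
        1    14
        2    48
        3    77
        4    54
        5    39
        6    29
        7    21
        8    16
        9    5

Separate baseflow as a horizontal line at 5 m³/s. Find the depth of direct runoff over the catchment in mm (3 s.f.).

Direct runoff: 0.0, 9.0, 43.0, 72.0, 49.0, 34.0, 24.0, 16.0, 11.0, 0.0 m³/s; ΣQ_DR = 258.0 m³/s.
V = ΣQ_DR · Δt = 258.0 × 3600 s = 9.288 × 10^5 m³.
Over A = 29.1 km², depth = V / A = 31.9 mm.

d ≈ 31.9 mm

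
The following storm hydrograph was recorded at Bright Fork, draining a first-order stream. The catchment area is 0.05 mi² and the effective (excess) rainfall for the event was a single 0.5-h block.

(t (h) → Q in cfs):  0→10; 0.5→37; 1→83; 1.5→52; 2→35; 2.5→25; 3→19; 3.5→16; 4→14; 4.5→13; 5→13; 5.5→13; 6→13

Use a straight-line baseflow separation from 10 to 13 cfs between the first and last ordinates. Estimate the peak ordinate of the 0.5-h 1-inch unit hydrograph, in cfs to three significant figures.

Direct runoff: 0.00, 26.75, 72.50, 41.25, 24.00, 13.75, 7.50, 4.25, 2.00, 0.75, 0.50, 0.25, 0.00 cfs; ΣQ_DR = 193.5 cfs, peak = 72.50 cfs.
Runoff depth d = ΣQ_DR·Δt / A = 193.5 × 1800 / (0.05 mi²) = 2.998 in.
The 1-inch UH is the DRH scaled by (1 in)/d, so U_p = 72.50 × 1/2.998 = 24.2 cfs.

U_p ≈ 24.2 cfs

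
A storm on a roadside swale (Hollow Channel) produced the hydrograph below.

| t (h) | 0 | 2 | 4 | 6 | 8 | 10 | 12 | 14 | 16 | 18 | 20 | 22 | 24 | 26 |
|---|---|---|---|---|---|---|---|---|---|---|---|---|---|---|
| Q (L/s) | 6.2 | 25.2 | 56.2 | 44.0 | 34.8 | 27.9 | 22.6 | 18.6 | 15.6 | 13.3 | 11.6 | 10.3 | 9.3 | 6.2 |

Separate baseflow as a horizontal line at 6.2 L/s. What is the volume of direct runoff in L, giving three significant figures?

V ≈ 1.55 × 10^6 L

Direct-runoff ordinates (Q − Q_b): 0.0, 19.0, 50.0, 37.8, 28.6, 21.7, 16.4, 12.4, 9.4, 7.1, 5.4, 4.1, 3.1, 0.0 L/s.
ΣQ_DR = 215.0 L/s.
With Δt = 2 h = 7200 s, V = ΣQ_DR · Δt = 215.0 × 7200 = 1.55 × 10^6 L.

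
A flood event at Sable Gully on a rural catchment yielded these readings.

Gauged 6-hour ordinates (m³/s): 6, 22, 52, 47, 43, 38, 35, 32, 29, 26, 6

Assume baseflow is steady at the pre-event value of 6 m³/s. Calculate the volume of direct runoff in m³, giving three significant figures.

Direct-runoff ordinates (Q − Q_b): 0.0, 16.0, 46.0, 41.0, 37.0, 32.0, 29.0, 26.0, 23.0, 20.0, 0.0 m³/s.
ΣQ_DR = 270.0 m³/s.
With Δt = 6 h = 21600 s, V = ΣQ_DR · Δt = 270.0 × 21600 = 5.83 × 10^6 m³.

V ≈ 5.83 × 10^6 m³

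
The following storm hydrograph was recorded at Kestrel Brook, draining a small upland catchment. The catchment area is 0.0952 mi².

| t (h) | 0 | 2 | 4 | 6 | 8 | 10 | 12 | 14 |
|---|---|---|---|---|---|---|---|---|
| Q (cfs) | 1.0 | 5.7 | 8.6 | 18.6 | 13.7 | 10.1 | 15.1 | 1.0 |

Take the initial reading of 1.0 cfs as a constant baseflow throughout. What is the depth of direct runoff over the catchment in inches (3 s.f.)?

d ≈ 2.14 in

Direct runoff: 0.0, 4.7, 7.6, 17.6, 12.7, 9.1, 14.1, 0.0 cfs; ΣQ_DR = 65.80 cfs.
V = ΣQ_DR · Δt = 65.80 × 7200 s = 4.738 × 10^5 ft³.
Over A = 0.0952 mi², depth = V / A = 2.14 in.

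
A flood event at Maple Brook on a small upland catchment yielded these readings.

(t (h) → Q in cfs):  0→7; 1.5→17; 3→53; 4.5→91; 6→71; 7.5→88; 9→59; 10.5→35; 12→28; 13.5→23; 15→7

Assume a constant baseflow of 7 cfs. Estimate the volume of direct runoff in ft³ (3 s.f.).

Direct-runoff ordinates (Q − Q_b): 0.0, 10.0, 46.0, 84.0, 64.0, 81.0, 52.0, 28.0, 21.0, 16.0, 0.0 cfs.
ΣQ_DR = 402.0 cfs.
With Δt = 1.5 h = 5400 s, V = ΣQ_DR · Δt = 402.0 × 5400 = 2.17 × 10^6 ft³.

V ≈ 2.17 × 10^6 ft³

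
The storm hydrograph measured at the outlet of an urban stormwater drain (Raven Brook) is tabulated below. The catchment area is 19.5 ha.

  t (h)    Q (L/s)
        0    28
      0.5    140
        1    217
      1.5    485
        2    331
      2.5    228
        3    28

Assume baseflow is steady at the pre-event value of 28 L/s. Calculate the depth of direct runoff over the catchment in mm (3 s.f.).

d ≈ 11.6 mm

Direct runoff: 0.0, 112.0, 189.0, 457.0, 303.0, 200.0, 0.0 L/s; ΣQ_DR = 1261 L/s.
V = ΣQ_DR · Δt = 1261 × 1800 s = 2.270 × 10^6 L.
Over A = 19.5 ha, depth = V / A = 11.6 mm.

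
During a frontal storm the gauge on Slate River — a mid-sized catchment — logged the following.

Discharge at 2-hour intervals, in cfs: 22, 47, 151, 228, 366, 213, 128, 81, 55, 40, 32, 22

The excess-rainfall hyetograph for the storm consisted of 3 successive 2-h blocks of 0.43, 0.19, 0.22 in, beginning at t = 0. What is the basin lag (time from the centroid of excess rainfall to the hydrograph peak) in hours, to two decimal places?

Centroid of excess rainfall: t_c = Σ P_i·t̄_i / ΣP_i = 2.5000 h (block centres at 1, 3, 5 h).
Hydrograph peak occurs at t = 8 h, so basin lag t_L = 8 − 2.5000 = 5.50 h.

t_L ≈ 5.50 h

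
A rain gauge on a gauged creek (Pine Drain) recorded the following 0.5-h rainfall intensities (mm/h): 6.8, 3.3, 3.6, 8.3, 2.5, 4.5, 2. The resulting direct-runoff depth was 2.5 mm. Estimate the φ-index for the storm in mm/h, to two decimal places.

φ ≈ 5.05 mm/h

Only the 2 blocks with intensity above φ contribute runoff: 6.8, 8.3 mm/h.
Σ(I−φ)·Δt = d  ⇒  (6.8+8.3 − 2φ)·0.5 = 2.5
φ = (15.10 − 2.5/0.5) / 2 = 5.05 mm/h.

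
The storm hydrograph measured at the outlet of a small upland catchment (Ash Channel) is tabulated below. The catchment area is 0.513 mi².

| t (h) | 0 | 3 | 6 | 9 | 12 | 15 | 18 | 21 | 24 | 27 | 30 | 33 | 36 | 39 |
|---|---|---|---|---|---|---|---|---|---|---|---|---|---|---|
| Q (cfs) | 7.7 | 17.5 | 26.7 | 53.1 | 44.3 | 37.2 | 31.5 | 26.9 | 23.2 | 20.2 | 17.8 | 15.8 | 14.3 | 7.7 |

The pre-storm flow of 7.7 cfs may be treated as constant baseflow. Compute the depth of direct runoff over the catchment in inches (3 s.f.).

d ≈ 2.14 in

Direct runoff: 0.0, 9.8, 19.0, 45.4, 36.6, 29.5, 23.8, 19.2, 15.5, 12.5, 10.1, 8.1, 6.6, 0.0 cfs; ΣQ_DR = 236.1 cfs.
V = ΣQ_DR · Δt = 236.1 × 10800 s = 2.550 × 10^6 ft³.
Over A = 0.513 mi², depth = V / A = 2.14 in.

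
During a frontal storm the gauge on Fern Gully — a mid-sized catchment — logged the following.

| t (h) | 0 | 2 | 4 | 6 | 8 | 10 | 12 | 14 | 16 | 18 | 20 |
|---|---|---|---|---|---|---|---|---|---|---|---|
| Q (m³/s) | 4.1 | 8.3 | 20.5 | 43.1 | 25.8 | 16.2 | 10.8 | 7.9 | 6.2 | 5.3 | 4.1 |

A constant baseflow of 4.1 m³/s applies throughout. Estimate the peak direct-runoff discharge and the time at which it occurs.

Q_p = 39.0 m³/s at t = 6 h

Subtracting baseflow gives direct-runoff ordinates: 0.0, 4.2, 16.4, 39.0, 21.7, 12.1, 6.7, 3.8, 2.1, 1.2, 0.0 m³/s.
The maximum is 39.0 m³/s, occurring at the reading for t = 6 h.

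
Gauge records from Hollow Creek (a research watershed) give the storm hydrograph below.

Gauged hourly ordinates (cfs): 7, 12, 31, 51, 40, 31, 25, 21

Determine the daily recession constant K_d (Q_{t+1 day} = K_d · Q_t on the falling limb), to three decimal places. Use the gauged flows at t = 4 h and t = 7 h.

Between t = 4 h and t = 7 h the flow falls from 40 to 21 cfs over 3×1 h = 3 h.
Per-interval ratio K = (21/40)^(1/3) = 0.8067; K_d = K^(24/1) = 0.006.

K_d ≈ 0.006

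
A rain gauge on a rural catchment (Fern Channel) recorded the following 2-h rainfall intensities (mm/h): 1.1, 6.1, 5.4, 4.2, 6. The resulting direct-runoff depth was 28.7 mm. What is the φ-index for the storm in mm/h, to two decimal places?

Only the 4 blocks with intensity above φ contribute runoff: 6.1, 5.4, 4.2, 6 mm/h.
Σ(I−φ)·Δt = d  ⇒  (6.1+5.4+4.2+6 − 4φ)·2 = 28.7
φ = (21.70 − 28.7/2) / 4 = 1.84 mm/h.

φ ≈ 1.84 mm/h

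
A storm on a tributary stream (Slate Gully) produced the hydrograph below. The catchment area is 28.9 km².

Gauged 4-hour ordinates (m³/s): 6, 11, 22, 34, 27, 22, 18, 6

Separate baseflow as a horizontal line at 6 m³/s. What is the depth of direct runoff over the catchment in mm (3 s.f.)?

d ≈ 48.8 mm

Direct runoff: 0.0, 5.0, 16.0, 28.0, 21.0, 16.0, 12.0, 0.0 m³/s; ΣQ_DR = 98.00 m³/s.
V = ΣQ_DR · Δt = 98.00 × 14400 s = 1.411 × 10^6 m³.
Over A = 28.9 km², depth = V / A = 48.8 mm.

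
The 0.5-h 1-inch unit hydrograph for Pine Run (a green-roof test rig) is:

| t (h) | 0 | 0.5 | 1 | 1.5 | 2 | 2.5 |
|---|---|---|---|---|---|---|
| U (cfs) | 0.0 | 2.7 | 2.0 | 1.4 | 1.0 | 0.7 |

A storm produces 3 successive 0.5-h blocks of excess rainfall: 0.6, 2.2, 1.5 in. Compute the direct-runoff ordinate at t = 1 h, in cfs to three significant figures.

Q ≈ 7.14 cfs

By discrete convolution, Q_j = Σ (P_i / 1 in) · U_{j−i}.
At t = 1 h (j=2): Q = (0.6/1)·2.0 + (2.2/1)·2.7 + (1.5/1)·0.0 = 7.14 cfs.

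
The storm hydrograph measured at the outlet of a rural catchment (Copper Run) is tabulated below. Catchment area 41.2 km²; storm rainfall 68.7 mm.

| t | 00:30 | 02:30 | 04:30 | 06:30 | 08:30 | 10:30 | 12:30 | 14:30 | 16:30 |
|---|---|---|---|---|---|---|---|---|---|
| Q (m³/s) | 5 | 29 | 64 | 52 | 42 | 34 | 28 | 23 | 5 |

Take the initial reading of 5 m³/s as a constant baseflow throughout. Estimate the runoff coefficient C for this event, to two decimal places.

ΣQ_DR = 237.0 m³/s; V = ΣQ_DR·Δt = 1.706 × 10^6 m³.
Runoff depth d = V / A = 41.42 mm.
C = d / P = 41.42 / 68.7 = 0.60.

C ≈ 0.60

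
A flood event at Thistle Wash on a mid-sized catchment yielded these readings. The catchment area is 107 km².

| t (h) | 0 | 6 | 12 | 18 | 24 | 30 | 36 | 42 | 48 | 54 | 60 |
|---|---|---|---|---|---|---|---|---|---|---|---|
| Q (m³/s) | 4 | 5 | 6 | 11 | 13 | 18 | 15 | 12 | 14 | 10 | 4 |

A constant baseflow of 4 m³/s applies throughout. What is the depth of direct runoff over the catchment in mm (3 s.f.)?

Direct runoff: 0.0, 1.0, 2.0, 7.0, 9.0, 14.0, 11.0, 8.0, 10.0, 6.0, 0.0 m³/s; ΣQ_DR = 68.00 m³/s.
V = ΣQ_DR · Δt = 68.00 × 21600 s = 1.469 × 10^6 m³.
Over A = 107 km², depth = V / A = 13.7 mm.

d ≈ 13.7 mm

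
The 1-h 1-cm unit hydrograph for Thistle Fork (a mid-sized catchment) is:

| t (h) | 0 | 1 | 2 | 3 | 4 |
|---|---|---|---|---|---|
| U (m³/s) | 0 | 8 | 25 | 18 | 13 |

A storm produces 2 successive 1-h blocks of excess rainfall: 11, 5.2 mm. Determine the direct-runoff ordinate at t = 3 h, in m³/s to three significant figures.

Q ≈ 32.8 m³/s

By discrete convolution, Q_j = Σ (P_i / 10 mm) · U_{j−i}.
At t = 3 h (j=3): Q = (11/10)·18 + (5.2/10)·25 = 32.8 m³/s.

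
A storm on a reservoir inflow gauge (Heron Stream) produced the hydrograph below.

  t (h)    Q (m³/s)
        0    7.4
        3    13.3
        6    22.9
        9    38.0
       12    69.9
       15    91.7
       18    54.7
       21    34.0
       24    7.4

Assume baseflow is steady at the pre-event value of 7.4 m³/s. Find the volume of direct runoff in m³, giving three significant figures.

Direct-runoff ordinates (Q − Q_b): 0.0, 5.9, 15.5, 30.6, 62.5, 84.3, 47.3, 26.6, 0.0 m³/s.
ΣQ_DR = 272.7 m³/s.
With Δt = 3 h = 10800 s, V = ΣQ_DR · Δt = 272.7 × 10800 = 2.95 × 10^6 m³.

V ≈ 2.95 × 10^6 m³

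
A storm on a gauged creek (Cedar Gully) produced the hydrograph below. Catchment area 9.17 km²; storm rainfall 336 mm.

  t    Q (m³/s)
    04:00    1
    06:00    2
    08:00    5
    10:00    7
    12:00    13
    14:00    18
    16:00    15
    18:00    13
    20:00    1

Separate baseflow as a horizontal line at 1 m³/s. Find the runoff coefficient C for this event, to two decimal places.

C ≈ 0.15

ΣQ_DR = 66.00 m³/s; V = ΣQ_DR·Δt = 4.752 × 10^5 m³.
Runoff depth d = V / A = 51.82 mm.
C = d / P = 51.82 / 336 = 0.15.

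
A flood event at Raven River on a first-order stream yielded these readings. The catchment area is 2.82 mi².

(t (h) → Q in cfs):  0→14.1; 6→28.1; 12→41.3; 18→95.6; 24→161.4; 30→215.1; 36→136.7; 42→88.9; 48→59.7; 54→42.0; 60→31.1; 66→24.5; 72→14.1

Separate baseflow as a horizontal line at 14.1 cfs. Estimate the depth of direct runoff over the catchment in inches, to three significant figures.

Direct runoff: 0.0, 14.0, 27.2, 81.5, 147.3, 201.0, 122.6, 74.8, 45.6, 27.9, 17.0, 10.4, 0.0 cfs; ΣQ_DR = 769.3 cfs.
V = ΣQ_DR · Δt = 769.3 × 21600 s = 1.662 × 10^7 ft³.
Over A = 2.82 mi², depth = V / A = 2.54 in.

d ≈ 2.54 in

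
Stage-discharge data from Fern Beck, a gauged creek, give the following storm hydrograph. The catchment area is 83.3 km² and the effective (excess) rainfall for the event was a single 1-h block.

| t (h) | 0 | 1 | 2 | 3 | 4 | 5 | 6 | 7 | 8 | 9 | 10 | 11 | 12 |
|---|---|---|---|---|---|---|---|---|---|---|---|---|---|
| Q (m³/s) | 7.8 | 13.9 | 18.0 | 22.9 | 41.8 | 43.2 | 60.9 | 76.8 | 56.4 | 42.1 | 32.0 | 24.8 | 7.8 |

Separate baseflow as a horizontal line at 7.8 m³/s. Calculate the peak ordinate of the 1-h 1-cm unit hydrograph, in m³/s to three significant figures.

Direct runoff: 0.0, 6.1, 10.2, 15.1, 34.0, 35.4, 53.1, 69.0, 48.6, 34.3, 24.2, 17.0, 0.0 m³/s; ΣQ_DR = 347.0 m³/s, peak = 69.0 m³/s.
Runoff depth d = ΣQ_DR·Δt / A = 347.0 × 3600 / (83.3 km²) = 15.00 mm.
The 1-cm UH is the DRH scaled by (10 mm)/d, so U_p = 69.0 × 10/15.00 = 46.0 m³/s.

U_p ≈ 46.0 m³/s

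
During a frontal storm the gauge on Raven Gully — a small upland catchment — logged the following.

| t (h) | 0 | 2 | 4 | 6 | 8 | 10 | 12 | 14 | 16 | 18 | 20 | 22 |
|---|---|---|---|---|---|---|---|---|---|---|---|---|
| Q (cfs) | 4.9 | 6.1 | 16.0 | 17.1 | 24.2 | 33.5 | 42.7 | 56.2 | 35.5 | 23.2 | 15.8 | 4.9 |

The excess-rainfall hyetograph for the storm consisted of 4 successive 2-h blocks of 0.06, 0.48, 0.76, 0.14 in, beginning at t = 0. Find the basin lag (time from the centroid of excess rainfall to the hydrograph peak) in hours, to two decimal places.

t_L ≈ 9.64 h

Centroid of excess rainfall: t_c = Σ P_i·t̄_i / ΣP_i = 4.3611 h (block centres at 1, 3, 5, 7 h).
Hydrograph peak occurs at t = 14 h, so basin lag t_L = 14 − 4.3611 = 9.64 h.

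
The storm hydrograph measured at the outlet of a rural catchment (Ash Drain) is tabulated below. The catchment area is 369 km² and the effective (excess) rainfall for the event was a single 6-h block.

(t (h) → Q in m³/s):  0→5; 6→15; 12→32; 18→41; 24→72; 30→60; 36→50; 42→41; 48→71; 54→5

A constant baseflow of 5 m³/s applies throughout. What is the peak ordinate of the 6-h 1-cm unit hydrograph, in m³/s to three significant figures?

U_p ≈ 33.5 m³/s

Direct runoff: 0.0, 10.0, 27.0, 36.0, 67.0, 55.0, 45.0, 36.0, 66.0, 0.0 m³/s; ΣQ_DR = 342.0 m³/s, peak = 67.0 m³/s.
Runoff depth d = ΣQ_DR·Δt / A = 342.0 × 21600 / (369 km²) = 20.02 mm.
The 1-cm UH is the DRH scaled by (10 mm)/d, so U_p = 67.0 × 10/20.02 = 33.5 m³/s.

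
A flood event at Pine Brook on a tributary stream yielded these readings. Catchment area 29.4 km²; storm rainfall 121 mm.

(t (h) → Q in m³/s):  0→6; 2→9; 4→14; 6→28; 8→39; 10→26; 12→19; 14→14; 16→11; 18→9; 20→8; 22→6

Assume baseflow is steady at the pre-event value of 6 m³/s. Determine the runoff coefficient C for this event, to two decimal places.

ΣQ_DR = 117.0 m³/s; V = ΣQ_DR·Δt = 8.424 × 10^5 m³.
Runoff depth d = V / A = 28.65 mm.
C = d / P = 28.65 / 121 = 0.24.

C ≈ 0.24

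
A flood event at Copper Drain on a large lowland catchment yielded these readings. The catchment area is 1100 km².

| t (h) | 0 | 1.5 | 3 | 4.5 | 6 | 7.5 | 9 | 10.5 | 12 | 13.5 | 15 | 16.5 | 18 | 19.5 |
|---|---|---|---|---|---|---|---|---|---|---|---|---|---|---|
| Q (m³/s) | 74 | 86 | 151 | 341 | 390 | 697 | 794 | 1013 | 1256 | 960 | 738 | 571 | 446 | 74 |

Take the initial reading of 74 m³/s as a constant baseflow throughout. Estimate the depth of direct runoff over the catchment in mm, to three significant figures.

d ≈ 32.2 mm

Direct runoff: 0.0, 12.0, 77.0, 267.0, 316.0, 623.0, 720.0, 939.0, 1182.0, 886.0, 664.0, 497.0, 372.0, 0.0 m³/s; ΣQ_DR = 6555 m³/s.
V = ΣQ_DR · Δt = 6555 × 5400 s = 3.540 × 10^7 m³.
Over A = 1100 km², depth = V / A = 32.2 mm.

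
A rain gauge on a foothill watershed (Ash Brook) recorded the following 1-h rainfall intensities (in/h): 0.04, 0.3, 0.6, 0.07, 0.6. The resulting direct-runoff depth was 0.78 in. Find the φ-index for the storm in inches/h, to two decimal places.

Only the 3 blocks with intensity above φ contribute runoff: 0.3, 0.6, 0.6 in/h.
Σ(I−φ)·Δt = d  ⇒  (0.3+0.6+0.6 − 3φ)·1 = 0.78
φ = (1.500 − 0.78/1) / 3 = 0.24 in/h.

φ ≈ 0.24 in/h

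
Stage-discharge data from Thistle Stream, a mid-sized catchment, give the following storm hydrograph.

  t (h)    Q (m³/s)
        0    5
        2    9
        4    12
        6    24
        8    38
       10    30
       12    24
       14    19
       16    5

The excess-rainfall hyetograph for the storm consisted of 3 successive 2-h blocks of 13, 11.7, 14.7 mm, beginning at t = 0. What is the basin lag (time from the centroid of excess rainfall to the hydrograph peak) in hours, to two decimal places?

t_L ≈ 4.91 h

Centroid of excess rainfall: t_c = Σ P_i·t̄_i / ΣP_i = 3.0863 h (block centres at 1, 3, 5 h).
Hydrograph peak occurs at t = 8 h, so basin lag t_L = 8 − 3.0863 = 4.91 h.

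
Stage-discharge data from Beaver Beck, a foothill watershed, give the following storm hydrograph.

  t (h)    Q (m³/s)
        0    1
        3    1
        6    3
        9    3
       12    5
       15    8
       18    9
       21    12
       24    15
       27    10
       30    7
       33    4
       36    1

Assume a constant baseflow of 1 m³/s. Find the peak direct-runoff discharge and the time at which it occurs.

Subtracting baseflow gives direct-runoff ordinates: 0.0, 0.0, 2.0, 2.0, 4.0, 7.0, 8.0, 11.0, 14.0, 9.0, 6.0, 3.0, 0.0 m³/s.
The maximum is 14.0 m³/s, occurring at the reading for t = 24 h.

Q_p = 14.0 m³/s at t = 24 h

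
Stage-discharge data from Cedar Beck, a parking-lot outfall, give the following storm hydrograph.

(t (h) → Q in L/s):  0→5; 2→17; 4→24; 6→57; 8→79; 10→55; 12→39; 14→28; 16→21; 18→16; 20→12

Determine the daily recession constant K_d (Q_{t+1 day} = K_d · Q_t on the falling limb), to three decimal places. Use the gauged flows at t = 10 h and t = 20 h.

Between t = 10 h and t = 20 h the flow falls from 55 to 12 L/s over 5×2 h = 10 h.
Per-interval ratio K = (12/55)^(1/5) = 0.7375; K_d = K^(24/2) = 0.026.

K_d ≈ 0.026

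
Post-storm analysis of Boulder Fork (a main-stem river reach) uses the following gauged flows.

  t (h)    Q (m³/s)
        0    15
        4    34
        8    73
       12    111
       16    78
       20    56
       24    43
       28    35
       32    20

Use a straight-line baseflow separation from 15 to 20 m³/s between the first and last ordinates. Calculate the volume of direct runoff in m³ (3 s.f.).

V ≈ 4.43 × 10^6 m³

Direct-runoff ordinates (Q − Q_b): 0.00, 18.38, 56.75, 94.12, 60.50, 37.88, 24.25, 15.62, 0.00 m³/s.
ΣQ_DR = 307.5 m³/s.
With Δt = 4 h = 14400 s, V = ΣQ_DR · Δt = 307.5 × 14400 = 4.43 × 10^6 m³.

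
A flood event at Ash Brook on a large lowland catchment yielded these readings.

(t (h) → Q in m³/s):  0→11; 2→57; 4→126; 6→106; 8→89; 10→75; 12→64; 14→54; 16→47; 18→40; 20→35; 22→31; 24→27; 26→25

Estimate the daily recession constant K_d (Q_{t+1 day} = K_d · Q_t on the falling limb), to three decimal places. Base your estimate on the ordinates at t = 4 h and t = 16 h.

Between t = 4 h and t = 16 h the flow falls from 126 to 47 m³/s over 6×2 h = 12 h.
Per-interval ratio K = (47/126)^(1/6) = 0.8484; K_d = K^(24/2) = 0.139.

K_d ≈ 0.139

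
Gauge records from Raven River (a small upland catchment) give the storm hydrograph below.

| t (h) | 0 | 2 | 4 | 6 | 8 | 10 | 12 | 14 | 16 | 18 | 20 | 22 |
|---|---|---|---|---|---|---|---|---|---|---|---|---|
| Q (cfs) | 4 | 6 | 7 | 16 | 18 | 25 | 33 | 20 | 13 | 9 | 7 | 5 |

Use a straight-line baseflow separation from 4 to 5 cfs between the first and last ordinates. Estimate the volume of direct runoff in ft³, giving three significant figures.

Direct-runoff ordinates (Q − Q_b): 0.00, 1.91, 2.82, 11.73, 13.64, 20.55, 28.45, 15.36, 8.27, 4.18, 2.09, 0.00 cfs.
ΣQ_DR = 109.0 cfs.
With Δt = 2 h = 7200 s, V = ΣQ_DR · Δt = 109.0 × 7200 = 7.85 × 10^5 ft³.

V ≈ 7.85 × 10^5 ft³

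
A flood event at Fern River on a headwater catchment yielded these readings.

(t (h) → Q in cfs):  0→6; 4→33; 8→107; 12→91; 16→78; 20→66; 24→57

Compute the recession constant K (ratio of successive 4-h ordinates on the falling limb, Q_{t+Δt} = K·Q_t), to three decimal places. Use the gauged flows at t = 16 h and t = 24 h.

Using the recession-limb readings at t = 16 h and t = 24 h: Q falls from 78 to 57 cfs over 2 intervals.
K = (Q₂/Q₁)^(1/2) = (57/78)^(1/2) = 0.855.

K ≈ 0.855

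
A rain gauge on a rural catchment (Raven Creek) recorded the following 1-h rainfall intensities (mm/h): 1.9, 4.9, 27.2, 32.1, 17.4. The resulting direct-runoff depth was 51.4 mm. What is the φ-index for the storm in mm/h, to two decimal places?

φ ≈ 8.43 mm/h

Only the 3 blocks with intensity above φ contribute runoff: 27.2, 32.1, 17.4 mm/h.
Σ(I−φ)·Δt = d  ⇒  (27.2+32.1+17.4 − 3φ)·1 = 51.4
φ = (76.70 − 51.4/1) / 3 = 8.43 mm/h.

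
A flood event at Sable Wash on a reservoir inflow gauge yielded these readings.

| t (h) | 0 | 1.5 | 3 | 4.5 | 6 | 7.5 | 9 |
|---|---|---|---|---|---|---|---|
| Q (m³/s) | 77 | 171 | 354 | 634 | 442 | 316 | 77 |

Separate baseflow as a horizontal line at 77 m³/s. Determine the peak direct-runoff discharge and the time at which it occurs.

Q_p = 557.0 m³/s at t = 4.5 h

Subtracting baseflow gives direct-runoff ordinates: 0.0, 94.0, 277.0, 557.0, 365.0, 239.0, 0.0 m³/s.
The maximum is 557.0 m³/s, occurring at the reading for t = 4.5 h.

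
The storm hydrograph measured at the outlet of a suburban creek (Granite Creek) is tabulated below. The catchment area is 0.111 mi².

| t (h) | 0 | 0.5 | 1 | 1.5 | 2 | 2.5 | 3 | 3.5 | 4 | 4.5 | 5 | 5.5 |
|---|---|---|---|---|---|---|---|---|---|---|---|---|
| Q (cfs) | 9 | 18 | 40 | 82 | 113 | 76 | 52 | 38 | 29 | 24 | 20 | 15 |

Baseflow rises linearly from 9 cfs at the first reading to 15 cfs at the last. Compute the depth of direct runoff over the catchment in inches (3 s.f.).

Direct runoff: 0.00, 8.45, 29.91, 71.36, 101.82, 64.27, 39.73, 25.18, 15.64, 10.09, 5.55, 0.00 cfs; ΣQ_DR = 372.0 cfs.
V = ΣQ_DR · Δt = 372.0 × 1800 s = 6.696 × 10^5 ft³.
Over A = 0.111 mi², depth = V / A = 2.60 in.

d ≈ 2.60 in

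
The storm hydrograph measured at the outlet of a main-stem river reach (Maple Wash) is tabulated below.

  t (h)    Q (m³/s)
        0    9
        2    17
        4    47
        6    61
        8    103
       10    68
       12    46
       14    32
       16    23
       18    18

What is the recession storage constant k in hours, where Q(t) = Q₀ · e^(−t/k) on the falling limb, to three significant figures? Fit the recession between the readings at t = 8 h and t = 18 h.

On the falling limb, Q drops from 103 to 18 m³/s between t = 8 h and t = 18 h (Δt = 10 h).
k = −Δt / ln(Q₂/Q₁) = −10 / ln(18/103) = 5.73 h.

k ≈ 5.73 h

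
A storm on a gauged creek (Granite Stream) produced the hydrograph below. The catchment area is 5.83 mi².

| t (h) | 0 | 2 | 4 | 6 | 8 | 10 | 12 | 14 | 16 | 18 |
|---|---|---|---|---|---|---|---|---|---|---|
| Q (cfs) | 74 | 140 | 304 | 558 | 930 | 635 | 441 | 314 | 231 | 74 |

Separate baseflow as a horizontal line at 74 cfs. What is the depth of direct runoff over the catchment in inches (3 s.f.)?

d ≈ 1.57 in

Direct runoff: 0.0, 66.0, 230.0, 484.0, 856.0, 561.0, 367.0, 240.0, 157.0, 0.0 cfs; ΣQ_DR = 2961 cfs.
V = ΣQ_DR · Δt = 2961 × 7200 s = 2.132 × 10^7 ft³.
Over A = 5.83 mi², depth = V / A = 1.57 in.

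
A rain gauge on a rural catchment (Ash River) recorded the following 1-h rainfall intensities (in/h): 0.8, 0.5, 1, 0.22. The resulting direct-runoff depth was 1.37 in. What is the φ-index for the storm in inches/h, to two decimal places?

Only the 3 blocks with intensity above φ contribute runoff: 0.8, 0.5, 1 in/h.
Σ(I−φ)·Δt = d  ⇒  (0.8+0.5+1 − 3φ)·1 = 1.37
φ = (2.300 − 1.37/1) / 3 = 0.31 in/h.

φ ≈ 0.31 in/h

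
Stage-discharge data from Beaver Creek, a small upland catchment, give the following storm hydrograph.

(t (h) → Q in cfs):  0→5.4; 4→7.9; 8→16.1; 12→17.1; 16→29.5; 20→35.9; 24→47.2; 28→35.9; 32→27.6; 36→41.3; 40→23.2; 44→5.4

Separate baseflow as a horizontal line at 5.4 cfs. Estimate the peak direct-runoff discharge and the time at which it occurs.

Q_p = 41.8 cfs at t = 24 h

Subtracting baseflow gives direct-runoff ordinates: 0.0, 2.5, 10.7, 11.7, 24.1, 30.5, 41.8, 30.5, 22.2, 35.9, 17.8, 0.0 cfs.
The maximum is 41.8 cfs, occurring at the reading for t = 24 h.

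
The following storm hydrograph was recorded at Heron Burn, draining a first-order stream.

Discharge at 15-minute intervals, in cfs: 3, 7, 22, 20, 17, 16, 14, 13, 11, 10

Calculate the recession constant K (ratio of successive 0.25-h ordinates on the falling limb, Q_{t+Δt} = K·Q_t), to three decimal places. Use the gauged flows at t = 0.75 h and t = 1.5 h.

K ≈ 0.888

Using the recession-limb readings at t = 0.75 h and t = 1.5 h: Q falls from 20 to 14 cfs over 3 intervals.
K = (Q₂/Q₁)^(1/3) = (14/20)^(1/3) = 0.888.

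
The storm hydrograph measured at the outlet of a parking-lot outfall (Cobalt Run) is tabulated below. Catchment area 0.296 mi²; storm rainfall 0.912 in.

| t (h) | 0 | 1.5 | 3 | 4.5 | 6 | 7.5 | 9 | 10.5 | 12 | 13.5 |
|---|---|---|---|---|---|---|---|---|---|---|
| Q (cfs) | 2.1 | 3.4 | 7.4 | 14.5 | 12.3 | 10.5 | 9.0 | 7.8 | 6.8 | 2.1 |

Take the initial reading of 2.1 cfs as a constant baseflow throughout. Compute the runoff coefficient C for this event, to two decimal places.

C ≈ 0.47

ΣQ_DR = 54.90 cfs; V = ΣQ_DR·Δt = 2.965 × 10^5 ft³.
Runoff depth d = V / A = 0.4311 in.
C = d / P = 0.4311 / 0.912 = 0.47.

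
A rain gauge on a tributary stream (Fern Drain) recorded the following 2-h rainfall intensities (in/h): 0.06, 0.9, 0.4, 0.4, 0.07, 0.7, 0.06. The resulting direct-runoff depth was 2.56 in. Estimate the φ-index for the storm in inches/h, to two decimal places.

φ ≈ 0.28 in/h

Only the 4 blocks with intensity above φ contribute runoff: 0.9, 0.4, 0.4, 0.7 in/h.
Σ(I−φ)·Δt = d  ⇒  (0.9+0.4+0.4+0.7 − 4φ)·2 = 2.56
φ = (2.400 − 2.56/2) / 4 = 0.28 in/h.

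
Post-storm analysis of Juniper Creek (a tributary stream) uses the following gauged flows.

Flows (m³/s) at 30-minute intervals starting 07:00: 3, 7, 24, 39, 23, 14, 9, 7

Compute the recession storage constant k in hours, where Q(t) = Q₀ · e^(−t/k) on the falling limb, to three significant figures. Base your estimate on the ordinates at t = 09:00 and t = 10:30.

On the falling limb, Q drops from 23 to 7 m³/s between t = 09:00 and t = 10:30 (Δt = 1.5 h).
k = −Δt / ln(Q₂/Q₁) = −1.5 / ln(7/23) = 1.26 h.

k ≈ 1.26 h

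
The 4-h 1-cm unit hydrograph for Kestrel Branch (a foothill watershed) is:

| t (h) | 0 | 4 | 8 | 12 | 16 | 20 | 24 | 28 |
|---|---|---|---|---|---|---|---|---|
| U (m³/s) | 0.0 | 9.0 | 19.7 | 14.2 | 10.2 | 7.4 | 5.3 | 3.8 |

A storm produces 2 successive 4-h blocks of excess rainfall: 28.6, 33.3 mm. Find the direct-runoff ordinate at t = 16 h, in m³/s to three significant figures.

Q ≈ 76.5 m³/s

By discrete convolution, Q_j = Σ (P_i / 10 mm) · U_{j−i}.
At t = 16 h (j=4): Q = (28.6/10)·10.2 + (33.3/10)·14.2 = 76.5 m³/s.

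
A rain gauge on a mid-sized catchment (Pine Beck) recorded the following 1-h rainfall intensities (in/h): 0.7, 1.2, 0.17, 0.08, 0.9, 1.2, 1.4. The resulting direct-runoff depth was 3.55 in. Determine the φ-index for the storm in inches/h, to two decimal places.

Only the 5 blocks with intensity above φ contribute runoff: 0.7, 1.2, 0.9, 1.2, 1.4 in/h.
Σ(I−φ)·Δt = d  ⇒  (0.7+1.2+0.9+1.2+1.4 − 5φ)·1 = 3.55
φ = (5.400 − 3.55/1) / 5 = 0.37 in/h.

φ ≈ 0.37 in/h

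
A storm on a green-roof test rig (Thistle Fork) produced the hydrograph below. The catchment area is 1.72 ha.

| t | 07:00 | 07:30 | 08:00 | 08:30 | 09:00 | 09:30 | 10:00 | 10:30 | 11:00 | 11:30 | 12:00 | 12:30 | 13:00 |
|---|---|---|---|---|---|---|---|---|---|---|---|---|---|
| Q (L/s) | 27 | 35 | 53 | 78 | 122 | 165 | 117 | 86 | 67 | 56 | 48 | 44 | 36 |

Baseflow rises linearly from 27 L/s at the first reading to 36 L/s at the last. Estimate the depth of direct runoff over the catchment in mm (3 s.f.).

Direct runoff: 0.00, 7.25, 24.50, 48.75, 92.00, 134.25, 85.50, 53.75, 34.00, 22.25, 13.50, 8.75, 0.00 L/s; ΣQ_DR = 524.5 L/s.
V = ΣQ_DR · Δt = 524.5 × 1800 s = 9.441 × 10^5 L.
Over A = 1.72 ha, depth = V / A = 54.9 mm.

d ≈ 54.9 mm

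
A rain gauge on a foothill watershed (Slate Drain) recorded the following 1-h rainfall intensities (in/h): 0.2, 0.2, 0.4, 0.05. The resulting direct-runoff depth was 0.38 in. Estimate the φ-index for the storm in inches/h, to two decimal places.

φ ≈ 0.14 in/h

Only the 3 blocks with intensity above φ contribute runoff: 0.2, 0.2, 0.4 in/h.
Σ(I−φ)·Δt = d  ⇒  (0.2+0.2+0.4 − 3φ)·1 = 0.38
φ = (0.8000 − 0.38/1) / 3 = 0.14 in/h.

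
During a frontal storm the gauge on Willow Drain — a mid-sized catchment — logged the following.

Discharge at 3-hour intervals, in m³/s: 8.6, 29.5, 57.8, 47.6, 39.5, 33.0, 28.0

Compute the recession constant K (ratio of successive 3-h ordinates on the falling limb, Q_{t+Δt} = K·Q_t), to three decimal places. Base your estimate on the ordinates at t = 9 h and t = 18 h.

Using the recession-limb readings at t = 9 h and t = 18 h: Q falls from 47.6 to 28.0 m³/s over 3 intervals.
K = (Q₂/Q₁)^(1/3) = (28.0/47.6)^(1/3) = 0.838.

K ≈ 0.838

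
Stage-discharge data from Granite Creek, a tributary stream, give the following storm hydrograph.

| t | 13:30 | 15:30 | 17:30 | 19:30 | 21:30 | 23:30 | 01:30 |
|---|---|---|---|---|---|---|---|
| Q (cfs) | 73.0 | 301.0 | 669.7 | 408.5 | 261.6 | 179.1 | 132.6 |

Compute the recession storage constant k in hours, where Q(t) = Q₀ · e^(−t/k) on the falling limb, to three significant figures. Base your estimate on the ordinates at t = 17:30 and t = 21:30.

k ≈ 4.26 h

On the falling limb, Q drops from 669.7 to 261.6 cfs between t = 17:30 and t = 21:30 (Δt = 4 h).
k = −Δt / ln(Q₂/Q₁) = −4 / ln(261.6/669.7) = 4.26 h.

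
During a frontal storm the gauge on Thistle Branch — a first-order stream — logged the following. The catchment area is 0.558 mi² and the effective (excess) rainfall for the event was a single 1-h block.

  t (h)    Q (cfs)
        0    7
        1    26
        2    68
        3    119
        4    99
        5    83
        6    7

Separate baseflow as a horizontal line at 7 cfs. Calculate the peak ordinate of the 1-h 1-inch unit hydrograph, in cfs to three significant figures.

U_p ≈ 112 cfs

Direct runoff: 0.0, 19.0, 61.0, 112.0, 92.0, 76.0, 0.0 cfs; ΣQ_DR = 360.0 cfs, peak = 112.0 cfs.
Runoff depth d = ΣQ_DR·Δt / A = 360.0 × 3600 / (0.558 mi²) = 0.9997 in.
The 1-inch UH is the DRH scaled by (1 in)/d, so U_p = 112.0 × 1/0.9997 = 112 cfs.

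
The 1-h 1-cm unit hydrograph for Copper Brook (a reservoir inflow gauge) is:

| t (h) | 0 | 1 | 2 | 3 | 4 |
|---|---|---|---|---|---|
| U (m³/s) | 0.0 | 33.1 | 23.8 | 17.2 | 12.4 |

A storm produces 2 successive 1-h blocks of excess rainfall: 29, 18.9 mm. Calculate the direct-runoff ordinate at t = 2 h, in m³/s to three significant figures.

Q ≈ 132 m³/s

By discrete convolution, Q_j = Σ (P_i / 10 mm) · U_{j−i}.
At t = 2 h (j=2): Q = (29/10)·23.8 + (18.9/10)·33.1 = 132 m³/s.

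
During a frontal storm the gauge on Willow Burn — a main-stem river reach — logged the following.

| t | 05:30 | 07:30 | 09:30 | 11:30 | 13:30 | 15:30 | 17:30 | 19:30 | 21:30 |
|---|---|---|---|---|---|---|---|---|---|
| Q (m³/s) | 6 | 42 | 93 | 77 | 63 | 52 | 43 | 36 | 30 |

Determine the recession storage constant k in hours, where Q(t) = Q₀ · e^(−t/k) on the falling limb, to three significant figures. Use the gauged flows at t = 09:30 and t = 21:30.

On the falling limb, Q drops from 93 to 30 m³/s between t = 09:30 and t = 21:30 (Δt = 12 h).
k = −Δt / ln(Q₂/Q₁) = −12 / ln(30/93) = 10.6 h.

k ≈ 10.6 h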